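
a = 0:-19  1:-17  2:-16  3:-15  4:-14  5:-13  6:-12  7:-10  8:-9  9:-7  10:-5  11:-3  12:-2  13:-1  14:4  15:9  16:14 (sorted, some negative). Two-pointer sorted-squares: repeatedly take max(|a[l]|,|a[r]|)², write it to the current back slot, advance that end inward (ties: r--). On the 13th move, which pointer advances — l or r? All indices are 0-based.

[0,16] |-19|>|14| out[16]=361 → l++
[1,16] |-17|>|14| out[15]=289 → l++
[2,16] |-16|>|14| out[14]=256 → l++
[3,16] |-15|>|14| out[13]=225 → l++
[4,16] |-14|<=|14| out[12]=196 → r--
[4,15] |-14|>|9| out[11]=196 → l++
[5,15] |-13|>|9| out[10]=169 → l++
[6,15] |-12|>|9| out[9]=144 → l++
[7,15] |-10|>|9| out[8]=100 → l++
[8,15] |-9|<=|9| out[7]=81 → r--
[8,14] |-9|>|4| out[6]=81 → l++
[9,14] |-7|>|4| out[5]=49 → l++
[10,14] |-5|>|4| out[4]=25 → l++

l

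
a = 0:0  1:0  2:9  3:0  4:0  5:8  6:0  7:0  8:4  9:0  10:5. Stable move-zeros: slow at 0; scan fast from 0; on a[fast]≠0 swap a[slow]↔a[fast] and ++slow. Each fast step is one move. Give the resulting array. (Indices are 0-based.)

[9, 8, 4, 5, 0, 0, 0, 0, 0, 0, 0]

slow=0 fast=0: a[fast]=0, fast++
slow=0 fast=1: a[fast]=0, fast++
slow=0 fast=2: a[fast]=9≠0 swap→a[0]=9, slow++,fast++
slow=1 fast=3: a[fast]=0, fast++
slow=1 fast=4: a[fast]=0, fast++
slow=1 fast=5: a[fast]=8≠0 swap→a[1]=8, slow++,fast++
slow=2 fast=6: a[fast]=0, fast++
slow=2 fast=7: a[fast]=0, fast++
slow=2 fast=8: a[fast]=4≠0 swap→a[2]=4, slow++,fast++
slow=3 fast=9: a[fast]=0, fast++
slow=3 fast=10: a[fast]=5≠0 swap→a[3]=5, slow++,fast++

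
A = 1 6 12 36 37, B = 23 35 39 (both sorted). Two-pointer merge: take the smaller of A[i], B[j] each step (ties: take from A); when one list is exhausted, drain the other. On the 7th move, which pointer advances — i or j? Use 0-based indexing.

i

i=0 j=0: A[i]=1<=B[j]=23 take 1, i++
i=1 j=0: A[i]=6<=B[j]=23 take 6, i++
i=2 j=0: A[i]=12<=B[j]=23 take 12, i++
i=3 j=0: A[i]=36>B[j]=23 take 23, j++
i=3 j=1: A[i]=36>B[j]=35 take 35, j++
i=3 j=2: A[i]=36<=B[j]=39 take 36, i++
i=4 j=2: A[i]=37<=B[j]=39 take 37, i++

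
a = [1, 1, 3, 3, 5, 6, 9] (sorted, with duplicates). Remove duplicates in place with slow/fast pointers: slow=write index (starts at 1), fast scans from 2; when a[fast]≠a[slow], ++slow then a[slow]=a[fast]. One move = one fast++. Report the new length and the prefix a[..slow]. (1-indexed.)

length 5; prefix = [1, 3, 5, 6, 9]

slow=1 fast=2: a[fast]=1=a[slow] dup, fast++
slow=1 fast=3: a[fast]=3≠a[slow]=1 write a[2]=3, slow++,fast++
slow=2 fast=4: a[fast]=3=a[slow] dup, fast++
slow=2 fast=5: a[fast]=5≠a[slow]=3 write a[3]=5, slow++,fast++
slow=3 fast=6: a[fast]=6≠a[slow]=5 write a[4]=6, slow++,fast++
slow=4 fast=7: a[fast]=9≠a[slow]=6 write a[5]=9, slow++,fast++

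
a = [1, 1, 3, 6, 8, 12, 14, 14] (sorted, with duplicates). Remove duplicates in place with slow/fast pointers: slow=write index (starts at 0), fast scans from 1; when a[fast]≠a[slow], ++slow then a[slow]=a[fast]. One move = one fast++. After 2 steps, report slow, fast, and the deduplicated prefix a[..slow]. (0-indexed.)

slow=1, fast=3, prefix=[1, 3]

slow=0 fast=1: a[fast]=1=a[slow] dup, fast++
slow=0 fast=2: a[fast]=3≠a[slow]=1 write a[1]=3, slow++,fast++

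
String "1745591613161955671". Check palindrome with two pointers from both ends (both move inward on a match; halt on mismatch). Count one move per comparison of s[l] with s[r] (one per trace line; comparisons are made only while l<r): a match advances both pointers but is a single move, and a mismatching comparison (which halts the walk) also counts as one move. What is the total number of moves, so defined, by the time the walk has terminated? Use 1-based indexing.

3 moves

[1,19] '1'=='1' → l++,r--
[2,18] '7'=='7' → l++,r--
[3,17] '4'!='6' → stop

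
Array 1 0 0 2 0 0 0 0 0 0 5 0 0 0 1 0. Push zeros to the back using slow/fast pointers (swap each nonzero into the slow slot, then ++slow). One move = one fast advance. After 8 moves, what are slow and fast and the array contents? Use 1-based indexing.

slow=3, fast=9, a=[1, 2, 0, 0, 0, 0, 0, 0, 0, 0, 5, 0, 0, 0, 1, 0]

(s=1,f=1) a[fast]=1≠0 swap→a[1]=1 → slow++,fast++
(s=2,f=2) a[fast]=0 → fast++
(s=2,f=3) a[fast]=0 → fast++
(s=2,f=4) a[fast]=2≠0 swap→a[2]=2 → slow++,fast++
(s=3,f=5) a[fast]=0 → fast++
(s=3,f=6) a[fast]=0 → fast++
(s=3,f=7) a[fast]=0 → fast++
(s=3,f=8) a[fast]=0 → fast++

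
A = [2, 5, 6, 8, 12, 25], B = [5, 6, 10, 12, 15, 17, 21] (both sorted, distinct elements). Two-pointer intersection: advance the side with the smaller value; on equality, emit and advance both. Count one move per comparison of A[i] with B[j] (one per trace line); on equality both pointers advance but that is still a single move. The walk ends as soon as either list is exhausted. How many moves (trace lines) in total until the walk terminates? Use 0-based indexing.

9 moves

i=0 j=0: 2<5, i++
i=1 j=0: 5==5 emit, i++,j++
i=2 j=1: 6==6 emit, i++,j++
i=3 j=2: 8<10, i++
i=4 j=2: 12>10, j++
i=4 j=3: 12==12 emit, i++,j++
i=5 j=4: 25>15, j++
i=5 j=5: 25>17, j++
i=5 j=6: 25>21, j++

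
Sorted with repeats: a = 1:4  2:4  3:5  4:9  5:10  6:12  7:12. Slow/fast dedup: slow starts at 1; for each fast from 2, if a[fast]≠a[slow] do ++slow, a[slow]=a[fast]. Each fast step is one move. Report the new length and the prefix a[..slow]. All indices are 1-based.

(s=1,f=2) a[fast]=4=a[slow] dup → fast++
(s=1,f=3) a[fast]=5≠a[slow]=4 write a[2]=5 → slow++,fast++
(s=2,f=4) a[fast]=9≠a[slow]=5 write a[3]=9 → slow++,fast++
(s=3,f=5) a[fast]=10≠a[slow]=9 write a[4]=10 → slow++,fast++
(s=4,f=6) a[fast]=12≠a[slow]=10 write a[5]=12 → slow++,fast++
(s=5,f=7) a[fast]=12=a[slow] dup → fast++

length 5; prefix = [4, 5, 9, 10, 12]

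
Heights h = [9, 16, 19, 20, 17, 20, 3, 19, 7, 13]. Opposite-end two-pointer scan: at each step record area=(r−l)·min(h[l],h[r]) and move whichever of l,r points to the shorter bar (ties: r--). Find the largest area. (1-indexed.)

l=1 r=10: min(9,13)*9=81 best=81 *, l++
l=2 r=10: min(16,13)*8=104 best=104 *, r--
l=2 r=9: min(16,7)*7=49 best=104, r--
l=2 r=8: min(16,19)*6=96 best=104, l++
l=3 r=8: min(19,19)*5=95 best=104, r--
l=3 r=7: min(19,3)*4=12 best=104, r--
l=3 r=6: min(19,20)*3=57 best=104, l++
l=4 r=6: min(20,20)*2=40 best=104, r--
l=4 r=5: min(20,17)*1=17 best=104, r--

max area = 104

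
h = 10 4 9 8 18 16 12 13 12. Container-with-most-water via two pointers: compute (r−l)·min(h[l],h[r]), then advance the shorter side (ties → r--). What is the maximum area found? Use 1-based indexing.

max area = 80

l=1 r=9: min(10,12)*8=80 best=80 *, l++
l=2 r=9: min(4,12)*7=28 best=80, l++
l=3 r=9: min(9,12)*6=54 best=80, l++
l=4 r=9: min(8,12)*5=40 best=80, l++
l=5 r=9: min(18,12)*4=48 best=80, r--
l=5 r=8: min(18,13)*3=39 best=80, r--
l=5 r=7: min(18,12)*2=24 best=80, r--
l=5 r=6: min(18,16)*1=16 best=80, r--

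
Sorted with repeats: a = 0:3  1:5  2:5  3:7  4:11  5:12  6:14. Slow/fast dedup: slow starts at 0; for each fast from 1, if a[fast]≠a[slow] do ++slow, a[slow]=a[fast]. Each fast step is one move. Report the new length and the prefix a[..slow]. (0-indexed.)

length 6; prefix = [3, 5, 7, 11, 12, 14]

slow=0 fast=1: a[fast]=5≠a[slow]=3 write a[1]=5, slow++,fast++
slow=1 fast=2: a[fast]=5=a[slow] dup, fast++
slow=1 fast=3: a[fast]=7≠a[slow]=5 write a[2]=7, slow++,fast++
slow=2 fast=4: a[fast]=11≠a[slow]=7 write a[3]=11, slow++,fast++
slow=3 fast=5: a[fast]=12≠a[slow]=11 write a[4]=12, slow++,fast++
slow=4 fast=6: a[fast]=14≠a[slow]=12 write a[5]=14, slow++,fast++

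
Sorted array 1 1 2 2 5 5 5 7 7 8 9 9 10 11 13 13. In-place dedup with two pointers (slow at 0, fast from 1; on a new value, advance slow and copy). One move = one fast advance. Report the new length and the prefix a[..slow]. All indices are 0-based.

(s=0,f=1) a[fast]=1=a[slow] dup → fast++
(s=0,f=2) a[fast]=2≠a[slow]=1 write a[1]=2 → slow++,fast++
(s=1,f=3) a[fast]=2=a[slow] dup → fast++
(s=1,f=4) a[fast]=5≠a[slow]=2 write a[2]=5 → slow++,fast++
(s=2,f=5) a[fast]=5=a[slow] dup → fast++
(s=2,f=6) a[fast]=5=a[slow] dup → fast++
(s=2,f=7) a[fast]=7≠a[slow]=5 write a[3]=7 → slow++,fast++
(s=3,f=8) a[fast]=7=a[slow] dup → fast++
(s=3,f=9) a[fast]=8≠a[slow]=7 write a[4]=8 → slow++,fast++
(s=4,f=10) a[fast]=9≠a[slow]=8 write a[5]=9 → slow++,fast++
(s=5,f=11) a[fast]=9=a[slow] dup → fast++
(s=5,f=12) a[fast]=10≠a[slow]=9 write a[6]=10 → slow++,fast++
(s=6,f=13) a[fast]=11≠a[slow]=10 write a[7]=11 → slow++,fast++
(s=7,f=14) a[fast]=13≠a[slow]=11 write a[8]=13 → slow++,fast++
(s=8,f=15) a[fast]=13=a[slow] dup → fast++

length 9; prefix = [1, 2, 5, 7, 8, 9, 10, 11, 13]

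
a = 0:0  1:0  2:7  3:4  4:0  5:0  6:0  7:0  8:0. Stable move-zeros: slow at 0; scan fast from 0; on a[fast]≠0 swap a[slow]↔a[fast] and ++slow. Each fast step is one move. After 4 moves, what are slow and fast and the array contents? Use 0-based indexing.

slow=2, fast=4, a=[7, 4, 0, 0, 0, 0, 0, 0, 0]

(s=0,f=0) a[fast]=0 → fast++
(s=0,f=1) a[fast]=0 → fast++
(s=0,f=2) a[fast]=7≠0 swap→a[0]=7 → slow++,fast++
(s=1,f=3) a[fast]=4≠0 swap→a[1]=4 → slow++,fast++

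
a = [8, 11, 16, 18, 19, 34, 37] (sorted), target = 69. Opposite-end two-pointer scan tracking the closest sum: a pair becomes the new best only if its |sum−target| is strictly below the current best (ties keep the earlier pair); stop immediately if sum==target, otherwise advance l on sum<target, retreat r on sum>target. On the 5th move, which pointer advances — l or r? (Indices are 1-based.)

l

[1,7] 8+37=45 d=24 * → l++
[2,7] 11+37=48 d=21 * → l++
[3,7] 16+37=53 d=16 * → l++
[4,7] 18+37=55 d=14 * → l++
[5,7] 19+37=56 d=13 * → l++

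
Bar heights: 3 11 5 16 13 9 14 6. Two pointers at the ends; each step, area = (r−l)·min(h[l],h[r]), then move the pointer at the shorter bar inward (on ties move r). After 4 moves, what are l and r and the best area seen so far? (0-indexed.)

l=3, r=6, best area=55

l=0 r=7: min(3,6)*7=21 best=21 *, l++
l=1 r=7: min(11,6)*6=36 best=36 *, r--
l=1 r=6: min(11,14)*5=55 best=55 *, l++
l=2 r=6: min(5,14)*4=20 best=55, l++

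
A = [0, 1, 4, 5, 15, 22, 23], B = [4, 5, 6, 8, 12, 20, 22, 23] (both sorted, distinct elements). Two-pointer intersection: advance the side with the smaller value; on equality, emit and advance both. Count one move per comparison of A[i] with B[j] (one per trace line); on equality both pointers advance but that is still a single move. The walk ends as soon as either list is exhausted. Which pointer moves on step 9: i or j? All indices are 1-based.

j

i=1 j=1: 0<4, i++
i=2 j=1: 1<4, i++
i=3 j=1: 4==4 emit, i++,j++
i=4 j=2: 5==5 emit, i++,j++
i=5 j=3: 15>6, j++
i=5 j=4: 15>8, j++
i=5 j=5: 15>12, j++
i=5 j=6: 15<20, i++
i=6 j=6: 22>20, j++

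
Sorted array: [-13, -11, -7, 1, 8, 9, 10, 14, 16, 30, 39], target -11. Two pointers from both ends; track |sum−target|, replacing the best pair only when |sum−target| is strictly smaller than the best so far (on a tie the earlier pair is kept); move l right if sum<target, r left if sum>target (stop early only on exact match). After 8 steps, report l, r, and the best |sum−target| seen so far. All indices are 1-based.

[1,11] -13+39=26 d=37 * → r--
[1,10] -13+30=17 d=28 * → r--
[1,9] -13+16=3 d=14 * → r--
[1,8] -13+14=1 d=12 * → r--
[1,7] -13+10=-3 d=8 * → r--
[1,6] -13+9=-4 d=7 * → r--
[1,5] -13+8=-5 d=6 * → r--
[1,4] -13+1=-12 d=1 * → l++

l=2, r=4, best |Δ|=1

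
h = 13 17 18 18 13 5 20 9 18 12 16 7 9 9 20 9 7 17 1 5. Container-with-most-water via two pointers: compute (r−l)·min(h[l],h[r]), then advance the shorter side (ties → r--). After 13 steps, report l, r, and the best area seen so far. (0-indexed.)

l=6, r=12, best area=272

l=0 r=19: min(13,5)*19=95 best=95 *, r--
l=0 r=18: min(13,1)*18=18 best=95, r--
l=0 r=17: min(13,17)*17=221 best=221 *, l++
l=1 r=17: min(17,17)*16=272 best=272 *, r--
l=1 r=16: min(17,7)*15=105 best=272, r--
l=1 r=15: min(17,9)*14=126 best=272, r--
l=1 r=14: min(17,20)*13=221 best=272, l++
l=2 r=14: min(18,20)*12=216 best=272, l++
l=3 r=14: min(18,20)*11=198 best=272, l++
l=4 r=14: min(13,20)*10=130 best=272, l++
l=5 r=14: min(5,20)*9=45 best=272, l++
l=6 r=14: min(20,20)*8=160 best=272, r--
l=6 r=13: min(20,9)*7=63 best=272, r--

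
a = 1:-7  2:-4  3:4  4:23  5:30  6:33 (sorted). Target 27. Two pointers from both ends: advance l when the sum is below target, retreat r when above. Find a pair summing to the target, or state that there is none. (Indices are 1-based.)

[1,6] -7+33=26 <27 → l++
[2,6] -4+33=29 >27 → r--
[2,5] -4+30=26 <27 → l++
[3,5] 4+30=34 >27 → r--
[3,4] 4+23=27 → found

(4, 23)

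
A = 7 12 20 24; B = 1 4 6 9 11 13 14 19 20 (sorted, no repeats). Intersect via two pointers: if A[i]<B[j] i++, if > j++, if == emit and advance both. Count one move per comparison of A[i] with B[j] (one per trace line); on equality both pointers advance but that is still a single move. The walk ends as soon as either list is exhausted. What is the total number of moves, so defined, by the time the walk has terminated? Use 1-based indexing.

11 moves

i=1 j=1: 7>1, j++
i=1 j=2: 7>4, j++
i=1 j=3: 7>6, j++
i=1 j=4: 7<9, i++
i=2 j=4: 12>9, j++
i=2 j=5: 12>11, j++
i=2 j=6: 12<13, i++
i=3 j=6: 20>13, j++
i=3 j=7: 20>14, j++
i=3 j=8: 20>19, j++
i=3 j=9: 20==20 emit, i++,j++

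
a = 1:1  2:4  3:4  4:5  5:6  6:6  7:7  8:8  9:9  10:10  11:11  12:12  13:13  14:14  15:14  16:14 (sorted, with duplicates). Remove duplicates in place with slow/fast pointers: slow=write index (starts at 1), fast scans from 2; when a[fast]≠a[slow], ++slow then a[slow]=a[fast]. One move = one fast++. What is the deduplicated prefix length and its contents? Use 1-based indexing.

(s=1,f=2) a[fast]=4≠a[slow]=1 write a[2]=4 → slow++,fast++
(s=2,f=3) a[fast]=4=a[slow] dup → fast++
(s=2,f=4) a[fast]=5≠a[slow]=4 write a[3]=5 → slow++,fast++
(s=3,f=5) a[fast]=6≠a[slow]=5 write a[4]=6 → slow++,fast++
(s=4,f=6) a[fast]=6=a[slow] dup → fast++
(s=4,f=7) a[fast]=7≠a[slow]=6 write a[5]=7 → slow++,fast++
(s=5,f=8) a[fast]=8≠a[slow]=7 write a[6]=8 → slow++,fast++
(s=6,f=9) a[fast]=9≠a[slow]=8 write a[7]=9 → slow++,fast++
(s=7,f=10) a[fast]=10≠a[slow]=9 write a[8]=10 → slow++,fast++
(s=8,f=11) a[fast]=11≠a[slow]=10 write a[9]=11 → slow++,fast++
(s=9,f=12) a[fast]=12≠a[slow]=11 write a[10]=12 → slow++,fast++
(s=10,f=13) a[fast]=13≠a[slow]=12 write a[11]=13 → slow++,fast++
(s=11,f=14) a[fast]=14≠a[slow]=13 write a[12]=14 → slow++,fast++
(s=12,f=15) a[fast]=14=a[slow] dup → fast++
(s=12,f=16) a[fast]=14=a[slow] dup → fast++

length 12; prefix = [1, 4, 5, 6, 7, 8, 9, 10, 11, 12, 13, 14]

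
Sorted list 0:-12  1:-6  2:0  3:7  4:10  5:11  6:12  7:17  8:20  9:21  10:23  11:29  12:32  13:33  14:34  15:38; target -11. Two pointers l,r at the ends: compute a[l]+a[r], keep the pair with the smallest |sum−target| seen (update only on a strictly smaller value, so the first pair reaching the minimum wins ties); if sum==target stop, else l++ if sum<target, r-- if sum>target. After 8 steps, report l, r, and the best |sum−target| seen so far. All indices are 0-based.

[0,15] -12+38=26 d=37 * → r--
[0,14] -12+34=22 d=33 * → r--
[0,13] -12+33=21 d=32 * → r--
[0,12] -12+32=20 d=31 * → r--
[0,11] -12+29=17 d=28 * → r--
[0,10] -12+23=11 d=22 * → r--
[0,9] -12+21=9 d=20 * → r--
[0,8] -12+20=8 d=19 * → r--

l=0, r=7, best |Δ|=19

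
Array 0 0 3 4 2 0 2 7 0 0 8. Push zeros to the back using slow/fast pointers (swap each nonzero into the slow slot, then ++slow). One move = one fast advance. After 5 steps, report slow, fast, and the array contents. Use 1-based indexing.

slow=4, fast=6, a=[3, 4, 2, 0, 0, 0, 2, 7, 0, 0, 8]

slow=1 fast=1: a[fast]=0, fast++
slow=1 fast=2: a[fast]=0, fast++
slow=1 fast=3: a[fast]=3≠0 swap→a[1]=3, slow++,fast++
slow=2 fast=4: a[fast]=4≠0 swap→a[2]=4, slow++,fast++
slow=3 fast=5: a[fast]=2≠0 swap→a[3]=2, slow++,fast++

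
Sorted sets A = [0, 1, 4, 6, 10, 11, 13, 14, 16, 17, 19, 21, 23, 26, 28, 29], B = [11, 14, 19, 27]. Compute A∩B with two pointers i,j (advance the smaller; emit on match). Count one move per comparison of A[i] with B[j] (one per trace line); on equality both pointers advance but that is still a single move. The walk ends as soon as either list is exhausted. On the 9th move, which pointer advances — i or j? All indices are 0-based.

i=0 j=0: 0<11, i++
i=1 j=0: 1<11, i++
i=2 j=0: 4<11, i++
i=3 j=0: 6<11, i++
i=4 j=0: 10<11, i++
i=5 j=0: 11==11 emit, i++,j++
i=6 j=1: 13<14, i++
i=7 j=1: 14==14 emit, i++,j++
i=8 j=2: 16<19, i++

i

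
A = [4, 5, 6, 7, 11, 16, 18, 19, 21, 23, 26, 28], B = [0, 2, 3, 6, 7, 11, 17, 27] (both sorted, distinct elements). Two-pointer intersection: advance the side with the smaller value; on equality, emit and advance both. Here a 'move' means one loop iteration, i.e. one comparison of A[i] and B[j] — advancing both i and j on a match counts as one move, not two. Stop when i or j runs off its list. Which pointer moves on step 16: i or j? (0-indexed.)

[i=0,j=0] 4>0 → j++
[i=0,j=1] 4>2 → j++
[i=0,j=2] 4>3 → j++
[i=0,j=3] 4<6 → i++
[i=1,j=3] 5<6 → i++
[i=2,j=3] 6==6 emit → i++,j++
[i=3,j=4] 7==7 emit → i++,j++
[i=4,j=5] 11==11 emit → i++,j++
[i=5,j=6] 16<17 → i++
[i=6,j=6] 18>17 → j++
[i=6,j=7] 18<27 → i++
[i=7,j=7] 19<27 → i++
[i=8,j=7] 21<27 → i++
[i=9,j=7] 23<27 → i++
[i=10,j=7] 26<27 → i++
[i=11,j=7] 28>27 → j++

j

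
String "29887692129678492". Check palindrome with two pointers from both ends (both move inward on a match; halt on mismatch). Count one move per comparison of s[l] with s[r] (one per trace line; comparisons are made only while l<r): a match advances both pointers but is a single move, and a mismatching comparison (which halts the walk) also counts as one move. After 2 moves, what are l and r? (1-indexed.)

l=3, r=15

l=1 r=17: '2'=='2', l++,r--
l=2 r=16: '9'=='9', l++,r--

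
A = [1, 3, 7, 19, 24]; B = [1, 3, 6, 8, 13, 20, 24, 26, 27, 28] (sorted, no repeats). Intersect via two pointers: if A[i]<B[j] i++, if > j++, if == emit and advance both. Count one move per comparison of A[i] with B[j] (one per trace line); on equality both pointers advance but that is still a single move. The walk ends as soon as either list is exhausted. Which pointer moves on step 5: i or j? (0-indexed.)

j

i=0 j=0: 1==1 emit, i++,j++
i=1 j=1: 3==3 emit, i++,j++
i=2 j=2: 7>6, j++
i=2 j=3: 7<8, i++
i=3 j=3: 19>8, j++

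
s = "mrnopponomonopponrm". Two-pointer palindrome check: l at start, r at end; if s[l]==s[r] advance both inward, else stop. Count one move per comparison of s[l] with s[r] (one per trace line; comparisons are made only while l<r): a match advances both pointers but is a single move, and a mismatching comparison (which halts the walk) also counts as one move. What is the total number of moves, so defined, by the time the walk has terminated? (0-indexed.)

9 moves

l=0 r=18: 'm'=='m', l++,r--
l=1 r=17: 'r'=='r', l++,r--
l=2 r=16: 'n'=='n', l++,r--
l=3 r=15: 'o'=='o', l++,r--
l=4 r=14: 'p'=='p', l++,r--
l=5 r=13: 'p'=='p', l++,r--
l=6 r=12: 'o'=='o', l++,r--
l=7 r=11: 'n'=='n', l++,r--
l=8 r=10: 'o'=='o', l++,r--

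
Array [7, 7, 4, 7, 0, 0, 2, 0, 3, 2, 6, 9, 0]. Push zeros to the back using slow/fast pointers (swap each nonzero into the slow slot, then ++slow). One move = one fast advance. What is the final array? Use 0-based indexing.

(s=0,f=0) a[fast]=7≠0 swap→a[0]=7 → slow++,fast++
(s=1,f=1) a[fast]=7≠0 swap→a[1]=7 → slow++,fast++
(s=2,f=2) a[fast]=4≠0 swap→a[2]=4 → slow++,fast++
(s=3,f=3) a[fast]=7≠0 swap→a[3]=7 → slow++,fast++
(s=4,f=4) a[fast]=0 → fast++
(s=4,f=5) a[fast]=0 → fast++
(s=4,f=6) a[fast]=2≠0 swap→a[4]=2 → slow++,fast++
(s=5,f=7) a[fast]=0 → fast++
(s=5,f=8) a[fast]=3≠0 swap→a[5]=3 → slow++,fast++
(s=6,f=9) a[fast]=2≠0 swap→a[6]=2 → slow++,fast++
(s=7,f=10) a[fast]=6≠0 swap→a[7]=6 → slow++,fast++
(s=8,f=11) a[fast]=9≠0 swap→a[8]=9 → slow++,fast++
(s=9,f=12) a[fast]=0 → fast++

[7, 7, 4, 7, 2, 3, 2, 6, 9, 0, 0, 0, 0]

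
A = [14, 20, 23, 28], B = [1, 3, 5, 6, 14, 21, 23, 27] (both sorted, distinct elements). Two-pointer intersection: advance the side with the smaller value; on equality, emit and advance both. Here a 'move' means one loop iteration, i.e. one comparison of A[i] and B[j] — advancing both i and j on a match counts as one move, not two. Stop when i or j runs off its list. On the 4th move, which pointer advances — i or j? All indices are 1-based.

j

i=1 j=1: 14>1, j++
i=1 j=2: 14>3, j++
i=1 j=3: 14>5, j++
i=1 j=4: 14>6, j++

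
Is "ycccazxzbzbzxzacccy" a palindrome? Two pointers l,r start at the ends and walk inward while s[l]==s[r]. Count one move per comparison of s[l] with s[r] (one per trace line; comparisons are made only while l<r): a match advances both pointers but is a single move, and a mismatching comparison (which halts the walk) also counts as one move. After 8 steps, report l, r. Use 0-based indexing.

l=8, r=10

[0,18] 'y'=='y' → l++,r--
[1,17] 'c'=='c' → l++,r--
[2,16] 'c'=='c' → l++,r--
[3,15] 'c'=='c' → l++,r--
[4,14] 'a'=='a' → l++,r--
[5,13] 'z'=='z' → l++,r--
[6,12] 'x'=='x' → l++,r--
[7,11] 'z'=='z' → l++,r--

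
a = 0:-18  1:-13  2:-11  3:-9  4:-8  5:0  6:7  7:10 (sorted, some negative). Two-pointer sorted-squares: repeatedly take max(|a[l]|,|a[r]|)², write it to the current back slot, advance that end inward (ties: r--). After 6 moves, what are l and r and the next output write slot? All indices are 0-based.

l=5, r=6, next write slot=1

l=0 r=7: |-18|>|10| out[7]=324, l++
l=1 r=7: |-13|>|10| out[6]=169, l++
l=2 r=7: |-11|>|10| out[5]=121, l++
l=3 r=7: |-9|<=|10| out[4]=100, r--
l=3 r=6: |-9|>|7| out[3]=81, l++
l=4 r=6: |-8|>|7| out[2]=64, l++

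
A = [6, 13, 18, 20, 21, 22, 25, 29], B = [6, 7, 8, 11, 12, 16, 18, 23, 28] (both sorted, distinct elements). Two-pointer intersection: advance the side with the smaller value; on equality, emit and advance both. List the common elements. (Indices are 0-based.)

[i=0,j=0] 6==6 emit → i++,j++
[i=1,j=1] 13>7 → j++
[i=1,j=2] 13>8 → j++
[i=1,j=3] 13>11 → j++
[i=1,j=4] 13>12 → j++
[i=1,j=5] 13<16 → i++
[i=2,j=5] 18>16 → j++
[i=2,j=6] 18==18 emit → i++,j++
[i=3,j=7] 20<23 → i++
[i=4,j=7] 21<23 → i++
[i=5,j=7] 22<23 → i++
[i=6,j=7] 25>23 → j++
[i=6,j=8] 25<28 → i++
[i=7,j=8] 29>28 → j++

intersection = [6, 18]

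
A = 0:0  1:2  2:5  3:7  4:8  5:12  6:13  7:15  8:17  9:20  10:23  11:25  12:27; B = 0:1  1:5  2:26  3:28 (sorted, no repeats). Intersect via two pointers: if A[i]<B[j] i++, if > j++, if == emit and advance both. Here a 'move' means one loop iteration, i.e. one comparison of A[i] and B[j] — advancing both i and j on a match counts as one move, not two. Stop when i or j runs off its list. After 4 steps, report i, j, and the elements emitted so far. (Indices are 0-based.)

i=3, j=2, emitted=[5]

[i=0,j=0] 0<1 → i++
[i=1,j=0] 2>1 → j++
[i=1,j=1] 2<5 → i++
[i=2,j=1] 5==5 emit → i++,j++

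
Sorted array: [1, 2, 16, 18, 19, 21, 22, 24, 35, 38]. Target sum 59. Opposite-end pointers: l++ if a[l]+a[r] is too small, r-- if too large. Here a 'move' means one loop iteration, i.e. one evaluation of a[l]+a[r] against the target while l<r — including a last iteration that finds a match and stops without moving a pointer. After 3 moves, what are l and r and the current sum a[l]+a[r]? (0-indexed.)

[0,9] 1+38=39 <59 → l++
[1,9] 2+38=40 <59 → l++
[2,9] 16+38=54 <59 → l++

l=3, r=9, sum=56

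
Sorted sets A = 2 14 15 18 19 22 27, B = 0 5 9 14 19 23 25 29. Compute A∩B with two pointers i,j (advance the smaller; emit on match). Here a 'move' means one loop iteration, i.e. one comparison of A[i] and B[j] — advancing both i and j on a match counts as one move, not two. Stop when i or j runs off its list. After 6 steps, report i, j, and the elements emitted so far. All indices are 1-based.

i=1 j=1: 2>0, j++
i=1 j=2: 2<5, i++
i=2 j=2: 14>5, j++
i=2 j=3: 14>9, j++
i=2 j=4: 14==14 emit, i++,j++
i=3 j=5: 15<19, i++

i=4, j=5, emitted=[14]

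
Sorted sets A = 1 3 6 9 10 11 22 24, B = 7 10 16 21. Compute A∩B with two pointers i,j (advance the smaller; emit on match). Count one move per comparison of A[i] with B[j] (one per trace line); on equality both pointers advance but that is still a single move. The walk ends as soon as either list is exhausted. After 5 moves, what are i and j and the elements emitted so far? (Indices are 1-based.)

[i=1,j=1] 1<7 → i++
[i=2,j=1] 3<7 → i++
[i=3,j=1] 6<7 → i++
[i=4,j=1] 9>7 → j++
[i=4,j=2] 9<10 → i++

i=5, j=2, emitted=[]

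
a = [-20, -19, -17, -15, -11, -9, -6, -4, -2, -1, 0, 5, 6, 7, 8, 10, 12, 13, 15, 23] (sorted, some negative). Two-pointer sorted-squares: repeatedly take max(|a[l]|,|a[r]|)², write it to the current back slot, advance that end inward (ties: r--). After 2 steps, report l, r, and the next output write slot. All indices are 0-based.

l=1, r=18, next write slot=17

[0,19] |-20|<=|23| out[19]=529 → r--
[0,18] |-20|>|15| out[18]=400 → l++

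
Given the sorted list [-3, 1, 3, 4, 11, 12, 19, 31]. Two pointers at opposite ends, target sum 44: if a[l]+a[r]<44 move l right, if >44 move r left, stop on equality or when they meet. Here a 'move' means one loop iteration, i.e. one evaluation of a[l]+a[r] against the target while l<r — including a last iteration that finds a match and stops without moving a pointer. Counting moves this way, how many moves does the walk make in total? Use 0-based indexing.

[0,7] -3+31=28 <44 → l++
[1,7] 1+31=32 <44 → l++
[2,7] 3+31=34 <44 → l++
[3,7] 4+31=35 <44 → l++
[4,7] 11+31=42 <44 → l++
[5,7] 12+31=43 <44 → l++
[6,7] 19+31=50 >44 → r--

7 moves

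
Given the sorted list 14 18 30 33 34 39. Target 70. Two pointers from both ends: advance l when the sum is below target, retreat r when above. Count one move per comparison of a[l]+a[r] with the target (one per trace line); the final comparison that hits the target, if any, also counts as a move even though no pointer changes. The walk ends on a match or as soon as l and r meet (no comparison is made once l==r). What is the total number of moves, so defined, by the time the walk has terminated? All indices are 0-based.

[0,5] 14+39=53 <70 → l++
[1,5] 18+39=57 <70 → l++
[2,5] 30+39=69 <70 → l++
[3,5] 33+39=72 >70 → r--
[3,4] 33+34=67 <70 → l++

5 moves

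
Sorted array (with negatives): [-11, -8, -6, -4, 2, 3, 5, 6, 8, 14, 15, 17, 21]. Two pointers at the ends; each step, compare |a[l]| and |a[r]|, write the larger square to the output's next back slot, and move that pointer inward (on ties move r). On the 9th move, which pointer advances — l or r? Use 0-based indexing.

[0,12] |-11|<=|21| out[12]=441 → r--
[0,11] |-11|<=|17| out[11]=289 → r--
[0,10] |-11|<=|15| out[10]=225 → r--
[0,9] |-11|<=|14| out[9]=196 → r--
[0,8] |-11|>|8| out[8]=121 → l++
[1,8] |-8|<=|8| out[7]=64 → r--
[1,7] |-8|>|6| out[6]=64 → l++
[2,7] |-6|<=|6| out[5]=36 → r--
[2,6] |-6|>|5| out[4]=36 → l++

l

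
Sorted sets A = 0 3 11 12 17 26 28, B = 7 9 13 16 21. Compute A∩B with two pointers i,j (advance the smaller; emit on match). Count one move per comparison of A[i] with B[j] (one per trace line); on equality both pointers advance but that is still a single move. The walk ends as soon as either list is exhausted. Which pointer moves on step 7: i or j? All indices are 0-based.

j

[i=0,j=0] 0<7 → i++
[i=1,j=0] 3<7 → i++
[i=2,j=0] 11>7 → j++
[i=2,j=1] 11>9 → j++
[i=2,j=2] 11<13 → i++
[i=3,j=2] 12<13 → i++
[i=4,j=2] 17>13 → j++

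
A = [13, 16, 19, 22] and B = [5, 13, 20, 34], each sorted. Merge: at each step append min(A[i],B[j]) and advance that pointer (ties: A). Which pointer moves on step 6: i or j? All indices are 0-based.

j

[i=0,j=0] A[i]=13>B[j]=5 take 5 → j++
[i=0,j=1] A[i]=13<=B[j]=13 take 13 → i++
[i=1,j=1] A[i]=16>B[j]=13 take 13 → j++
[i=1,j=2] A[i]=16<=B[j]=20 take 16 → i++
[i=2,j=2] A[i]=19<=B[j]=20 take 19 → i++
[i=3,j=2] A[i]=22>B[j]=20 take 20 → j++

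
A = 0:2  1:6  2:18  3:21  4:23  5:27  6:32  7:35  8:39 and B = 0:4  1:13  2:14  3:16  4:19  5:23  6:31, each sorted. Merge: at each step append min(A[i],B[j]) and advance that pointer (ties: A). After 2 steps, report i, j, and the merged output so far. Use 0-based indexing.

[i=0,j=0] A[i]=2<=B[j]=4 take 2 → i++
[i=1,j=0] A[i]=6>B[j]=4 take 4 → j++

i=1, j=1, merged so far=[2, 4]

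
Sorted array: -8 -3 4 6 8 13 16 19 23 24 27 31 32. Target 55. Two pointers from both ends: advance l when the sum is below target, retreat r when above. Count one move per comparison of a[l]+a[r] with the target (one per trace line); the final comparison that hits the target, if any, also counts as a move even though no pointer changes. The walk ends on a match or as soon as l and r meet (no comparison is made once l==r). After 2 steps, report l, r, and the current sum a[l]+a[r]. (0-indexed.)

l=2, r=12, sum=36

[0,12] -8+32=24 <55 → l++
[1,12] -3+32=29 <55 → l++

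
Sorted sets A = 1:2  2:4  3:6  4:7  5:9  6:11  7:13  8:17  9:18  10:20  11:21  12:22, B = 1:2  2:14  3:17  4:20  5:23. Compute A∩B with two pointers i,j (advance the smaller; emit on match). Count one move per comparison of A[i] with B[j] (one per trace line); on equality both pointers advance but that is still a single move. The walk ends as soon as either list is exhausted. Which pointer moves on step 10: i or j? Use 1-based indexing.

[i=1,j=1] 2==2 emit → i++,j++
[i=2,j=2] 4<14 → i++
[i=3,j=2] 6<14 → i++
[i=4,j=2] 7<14 → i++
[i=5,j=2] 9<14 → i++
[i=6,j=2] 11<14 → i++
[i=7,j=2] 13<14 → i++
[i=8,j=2] 17>14 → j++
[i=8,j=3] 17==17 emit → i++,j++
[i=9,j=4] 18<20 → i++

i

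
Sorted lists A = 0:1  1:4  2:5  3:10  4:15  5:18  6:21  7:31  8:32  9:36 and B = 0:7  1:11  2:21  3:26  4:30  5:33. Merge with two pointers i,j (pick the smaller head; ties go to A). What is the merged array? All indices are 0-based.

[1, 4, 5, 7, 10, 11, 15, 18, 21, 21, 26, 30, 31, 32, 33, 36]

[i=0,j=0] A[i]=1<=B[j]=7 take 1 → i++
[i=1,j=0] A[i]=4<=B[j]=7 take 4 → i++
[i=2,j=0] A[i]=5<=B[j]=7 take 5 → i++
[i=3,j=0] A[i]=10>B[j]=7 take 7 → j++
[i=3,j=1] A[i]=10<=B[j]=11 take 10 → i++
[i=4,j=1] A[i]=15>B[j]=11 take 11 → j++
[i=4,j=2] A[i]=15<=B[j]=21 take 15 → i++
[i=5,j=2] A[i]=18<=B[j]=21 take 18 → i++
[i=6,j=2] A[i]=21<=B[j]=21 take 21 → i++
[i=7,j=2] A[i]=31>B[j]=21 take 21 → j++
[i=7,j=3] A[i]=31>B[j]=26 take 26 → j++
[i=7,j=4] A[i]=31>B[j]=30 take 30 → j++
[i=7,j=5] A[i]=31<=B[j]=33 take 31 → i++
[i=8,j=5] A[i]=32<=B[j]=33 take 32 → i++
[i=9,j=5] A[i]=36>B[j]=33 take 33 → j++
[i=9,j=6] B done, take A[i]=36 → i++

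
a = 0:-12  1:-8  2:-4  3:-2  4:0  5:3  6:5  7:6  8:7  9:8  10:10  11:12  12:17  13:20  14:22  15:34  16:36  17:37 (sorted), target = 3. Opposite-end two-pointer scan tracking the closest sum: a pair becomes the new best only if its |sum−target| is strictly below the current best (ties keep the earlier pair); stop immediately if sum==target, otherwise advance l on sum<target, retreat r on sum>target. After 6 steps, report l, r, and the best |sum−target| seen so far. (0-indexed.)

l=0 r=17: -12+37=25 d=22 *, r--
l=0 r=16: -12+36=24 d=21 *, r--
l=0 r=15: -12+34=22 d=19 *, r--
l=0 r=14: -12+22=10 d=7 *, r--
l=0 r=13: -12+20=8 d=5 *, r--
l=0 r=12: -12+17=5 d=2 *, r--

l=0, r=11, best |Δ|=2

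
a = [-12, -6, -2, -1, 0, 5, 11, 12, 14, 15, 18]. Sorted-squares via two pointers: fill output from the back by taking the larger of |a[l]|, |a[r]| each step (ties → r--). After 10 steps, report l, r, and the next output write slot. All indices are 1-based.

l=5, r=5, next write slot=1

[1,11] |-12|<=|18| out[11]=324 → r--
[1,10] |-12|<=|15| out[10]=225 → r--
[1,9] |-12|<=|14| out[9]=196 → r--
[1,8] |-12|<=|12| out[8]=144 → r--
[1,7] |-12|>|11| out[7]=144 → l++
[2,7] |-6|<=|11| out[6]=121 → r--
[2,6] |-6|>|5| out[5]=36 → l++
[3,6] |-2|<=|5| out[4]=25 → r--
[3,5] |-2|>|0| out[3]=4 → l++
[4,5] |-1|>|0| out[2]=1 → l++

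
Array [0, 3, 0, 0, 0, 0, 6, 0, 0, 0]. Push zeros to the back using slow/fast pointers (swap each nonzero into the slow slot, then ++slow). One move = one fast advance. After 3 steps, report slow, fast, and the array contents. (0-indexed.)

slow=0 fast=0: a[fast]=0, fast++
slow=0 fast=1: a[fast]=3≠0 swap→a[0]=3, slow++,fast++
slow=1 fast=2: a[fast]=0, fast++

slow=1, fast=3, a=[3, 0, 0, 0, 0, 0, 6, 0, 0, 0]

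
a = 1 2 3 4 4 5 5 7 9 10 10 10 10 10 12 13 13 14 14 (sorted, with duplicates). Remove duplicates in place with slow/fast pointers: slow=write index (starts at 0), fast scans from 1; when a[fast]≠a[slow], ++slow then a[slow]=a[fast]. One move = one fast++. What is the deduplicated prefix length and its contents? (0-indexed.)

(s=0,f=1) a[fast]=2≠a[slow]=1 write a[1]=2 → slow++,fast++
(s=1,f=2) a[fast]=3≠a[slow]=2 write a[2]=3 → slow++,fast++
(s=2,f=3) a[fast]=4≠a[slow]=3 write a[3]=4 → slow++,fast++
(s=3,f=4) a[fast]=4=a[slow] dup → fast++
(s=3,f=5) a[fast]=5≠a[slow]=4 write a[4]=5 → slow++,fast++
(s=4,f=6) a[fast]=5=a[slow] dup → fast++
(s=4,f=7) a[fast]=7≠a[slow]=5 write a[5]=7 → slow++,fast++
(s=5,f=8) a[fast]=9≠a[slow]=7 write a[6]=9 → slow++,fast++
(s=6,f=9) a[fast]=10≠a[slow]=9 write a[7]=10 → slow++,fast++
(s=7,f=10) a[fast]=10=a[slow] dup → fast++
(s=7,f=11) a[fast]=10=a[slow] dup → fast++
(s=7,f=12) a[fast]=10=a[slow] dup → fast++
(s=7,f=13) a[fast]=10=a[slow] dup → fast++
(s=7,f=14) a[fast]=12≠a[slow]=10 write a[8]=12 → slow++,fast++
(s=8,f=15) a[fast]=13≠a[slow]=12 write a[9]=13 → slow++,fast++
(s=9,f=16) a[fast]=13=a[slow] dup → fast++
(s=9,f=17) a[fast]=14≠a[slow]=13 write a[10]=14 → slow++,fast++
(s=10,f=18) a[fast]=14=a[slow] dup → fast++

length 11; prefix = [1, 2, 3, 4, 5, 7, 9, 10, 12, 13, 14]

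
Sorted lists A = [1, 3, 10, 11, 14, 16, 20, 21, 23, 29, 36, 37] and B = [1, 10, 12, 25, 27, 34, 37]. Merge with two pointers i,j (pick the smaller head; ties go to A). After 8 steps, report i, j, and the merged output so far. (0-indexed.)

[i=0,j=0] A[i]=1<=B[j]=1 take 1 → i++
[i=1,j=0] A[i]=3>B[j]=1 take 1 → j++
[i=1,j=1] A[i]=3<=B[j]=10 take 3 → i++
[i=2,j=1] A[i]=10<=B[j]=10 take 10 → i++
[i=3,j=1] A[i]=11>B[j]=10 take 10 → j++
[i=3,j=2] A[i]=11<=B[j]=12 take 11 → i++
[i=4,j=2] A[i]=14>B[j]=12 take 12 → j++
[i=4,j=3] A[i]=14<=B[j]=25 take 14 → i++

i=5, j=3, merged so far=[1, 1, 3, 10, 10, 11, 12, 14]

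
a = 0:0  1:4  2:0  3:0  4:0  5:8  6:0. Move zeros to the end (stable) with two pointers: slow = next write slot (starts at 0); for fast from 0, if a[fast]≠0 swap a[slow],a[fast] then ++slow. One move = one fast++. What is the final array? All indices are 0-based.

[4, 8, 0, 0, 0, 0, 0]

slow=0 fast=0: a[fast]=0, fast++
slow=0 fast=1: a[fast]=4≠0 swap→a[0]=4, slow++,fast++
slow=1 fast=2: a[fast]=0, fast++
slow=1 fast=3: a[fast]=0, fast++
slow=1 fast=4: a[fast]=0, fast++
slow=1 fast=5: a[fast]=8≠0 swap→a[1]=8, slow++,fast++
slow=2 fast=6: a[fast]=0, fast++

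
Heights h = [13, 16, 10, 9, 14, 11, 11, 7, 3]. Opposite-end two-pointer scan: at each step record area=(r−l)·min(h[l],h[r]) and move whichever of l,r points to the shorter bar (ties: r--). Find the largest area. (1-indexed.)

l=1 r=9: min(13,3)*8=24 best=24 *, r--
l=1 r=8: min(13,7)*7=49 best=49 *, r--
l=1 r=7: min(13,11)*6=66 best=66 *, r--
l=1 r=6: min(13,11)*5=55 best=66, r--
l=1 r=5: min(13,14)*4=52 best=66, l++
l=2 r=5: min(16,14)*3=42 best=66, r--
l=2 r=4: min(16,9)*2=18 best=66, r--
l=2 r=3: min(16,10)*1=10 best=66, r--

max area = 66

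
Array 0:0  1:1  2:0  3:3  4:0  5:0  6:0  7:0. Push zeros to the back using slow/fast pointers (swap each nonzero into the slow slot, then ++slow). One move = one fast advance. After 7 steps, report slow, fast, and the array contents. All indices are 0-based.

slow=0 fast=0: a[fast]=0, fast++
slow=0 fast=1: a[fast]=1≠0 swap→a[0]=1, slow++,fast++
slow=1 fast=2: a[fast]=0, fast++
slow=1 fast=3: a[fast]=3≠0 swap→a[1]=3, slow++,fast++
slow=2 fast=4: a[fast]=0, fast++
slow=2 fast=5: a[fast]=0, fast++
slow=2 fast=6: a[fast]=0, fast++

slow=2, fast=7, a=[1, 3, 0, 0, 0, 0, 0, 0]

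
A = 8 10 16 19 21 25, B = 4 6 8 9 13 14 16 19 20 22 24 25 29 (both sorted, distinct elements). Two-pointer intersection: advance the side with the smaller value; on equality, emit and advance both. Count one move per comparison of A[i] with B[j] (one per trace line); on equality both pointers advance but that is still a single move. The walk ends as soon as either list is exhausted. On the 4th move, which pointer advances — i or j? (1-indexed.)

[i=1,j=1] 8>4 → j++
[i=1,j=2] 8>6 → j++
[i=1,j=3] 8==8 emit → i++,j++
[i=2,j=4] 10>9 → j++

j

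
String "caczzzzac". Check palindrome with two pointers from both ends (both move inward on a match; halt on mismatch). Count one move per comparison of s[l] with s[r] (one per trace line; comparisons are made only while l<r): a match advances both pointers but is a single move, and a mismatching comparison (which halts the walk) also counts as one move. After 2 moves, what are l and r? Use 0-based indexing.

[0,8] 'c'=='c' → l++,r--
[1,7] 'a'=='a' → l++,r--

l=2, r=6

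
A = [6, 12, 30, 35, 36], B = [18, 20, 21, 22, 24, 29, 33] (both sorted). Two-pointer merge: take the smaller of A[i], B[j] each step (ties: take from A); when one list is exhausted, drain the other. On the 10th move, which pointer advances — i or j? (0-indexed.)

[i=0,j=0] A[i]=6<=B[j]=18 take 6 → i++
[i=1,j=0] A[i]=12<=B[j]=18 take 12 → i++
[i=2,j=0] A[i]=30>B[j]=18 take 18 → j++
[i=2,j=1] A[i]=30>B[j]=20 take 20 → j++
[i=2,j=2] A[i]=30>B[j]=21 take 21 → j++
[i=2,j=3] A[i]=30>B[j]=22 take 22 → j++
[i=2,j=4] A[i]=30>B[j]=24 take 24 → j++
[i=2,j=5] A[i]=30>B[j]=29 take 29 → j++
[i=2,j=6] A[i]=30<=B[j]=33 take 30 → i++
[i=3,j=6] A[i]=35>B[j]=33 take 33 → j++

j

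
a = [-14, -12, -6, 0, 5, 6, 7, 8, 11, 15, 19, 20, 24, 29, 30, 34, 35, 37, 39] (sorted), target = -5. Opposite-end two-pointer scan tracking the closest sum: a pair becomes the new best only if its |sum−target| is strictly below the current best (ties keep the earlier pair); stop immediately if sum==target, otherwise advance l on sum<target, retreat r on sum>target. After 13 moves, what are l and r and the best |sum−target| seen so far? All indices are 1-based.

l=1 r=19: -14+39=25 d=30 *, r--
l=1 r=18: -14+37=23 d=28 *, r--
l=1 r=17: -14+35=21 d=26 *, r--
l=1 r=16: -14+34=20 d=25 *, r--
l=1 r=15: -14+30=16 d=21 *, r--
l=1 r=14: -14+29=15 d=20 *, r--
l=1 r=13: -14+24=10 d=15 *, r--
l=1 r=12: -14+20=6 d=11 *, r--
l=1 r=11: -14+19=5 d=10 *, r--
l=1 r=10: -14+15=1 d=6 *, r--
l=1 r=9: -14+11=-3 d=2 *, r--
l=1 r=8: -14+8=-6 d=1 *, l++
l=2 r=8: -12+8=-4 d=1, r--

l=2, r=7, best |Δ|=1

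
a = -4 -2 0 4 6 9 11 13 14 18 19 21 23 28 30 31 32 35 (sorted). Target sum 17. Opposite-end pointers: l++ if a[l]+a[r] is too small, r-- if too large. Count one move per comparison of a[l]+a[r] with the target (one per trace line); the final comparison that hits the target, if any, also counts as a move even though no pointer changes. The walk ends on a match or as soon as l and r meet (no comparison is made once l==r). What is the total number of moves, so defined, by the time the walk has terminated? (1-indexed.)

7 moves

l=1 r=18: -4+35=31 >17, r--
l=1 r=17: -4+32=28 >17, r--
l=1 r=16: -4+31=27 >17, r--
l=1 r=15: -4+30=26 >17, r--
l=1 r=14: -4+28=24 >17, r--
l=1 r=13: -4+23=19 >17, r--
l=1 r=12: -4+21=17, found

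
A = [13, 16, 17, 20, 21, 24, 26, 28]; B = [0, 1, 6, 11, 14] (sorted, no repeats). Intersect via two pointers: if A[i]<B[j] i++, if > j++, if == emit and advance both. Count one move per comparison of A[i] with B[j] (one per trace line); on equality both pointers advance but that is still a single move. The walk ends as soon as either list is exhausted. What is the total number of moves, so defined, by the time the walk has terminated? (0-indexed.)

6 moves

i=0 j=0: 13>0, j++
i=0 j=1: 13>1, j++
i=0 j=2: 13>6, j++
i=0 j=3: 13>11, j++
i=0 j=4: 13<14, i++
i=1 j=4: 16>14, j++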